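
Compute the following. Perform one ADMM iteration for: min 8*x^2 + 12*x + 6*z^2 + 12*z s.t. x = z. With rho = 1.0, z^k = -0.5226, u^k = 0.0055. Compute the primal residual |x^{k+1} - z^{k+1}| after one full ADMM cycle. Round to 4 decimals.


ADMM iteration with rho = 1.0, z^k = -0.5226, u^k = 0.0055
Step 1: x-update.
Minimize 8*x^2 + 12*x + (1.0/2)*(x + 0.5226 + 0.0055)^2
FOC: (2*8 + 1.0)*x = -12 + 1.0*(-0.5226 - 0.0055)
x^{k+1} = -0.7369
Step 2: z-update.
Minimize 6*z^2 + 12*z + (1.0/2)*(-0.7369 - z + 0.0055)^2
FOC: (2*6 + 1.0)*z = -12 + 1.0*(-0.7369 + 0.0055)
z^{k+1} = -0.9793
Step 3: u-update.
u^{k+1} = 0.0055 - 0.7369 + 0.9793 = 0.2479
Step 4: Primal residual = |-0.7369 + 0.9793| = 0.2424


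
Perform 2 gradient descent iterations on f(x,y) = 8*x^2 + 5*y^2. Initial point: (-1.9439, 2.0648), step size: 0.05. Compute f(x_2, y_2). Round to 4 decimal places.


Gradient descent on f(x,y) = 8*x^2 + 5*y^2.
Starting point: (-1.9439, 2.0648), alpha = 0.05
Step 1: grad_x = 2*8*-1.9439 = -31.1024, grad_y = 2*5*2.0648 = 20.648
  x_1 = -1.9439 - 0.05*-31.1024 = -0.3888
  y_1 = 2.0648 - 0.05*20.648 = 1.0324
Step 2: grad_x = 2*8*-0.3888 = -6.2205, grad_y = 2*5*1.0324 = 10.324
  x_2 = -0.3888 - 0.05*-6.2205 = -0.0778
  y_2 = 1.0324 - 0.05*10.324 = 0.5162
f(-0.0778, 0.5162) = 8*(-0.0778)^2 + 5*0.5162^2 = 1.3807


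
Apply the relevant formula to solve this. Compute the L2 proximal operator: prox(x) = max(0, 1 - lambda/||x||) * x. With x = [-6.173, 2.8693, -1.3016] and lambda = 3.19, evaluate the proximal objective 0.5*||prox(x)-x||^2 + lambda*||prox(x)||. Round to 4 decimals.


Step 1: Compute ||x||.
||x|| = 6.9306
Step 2: Compute scaling factor.
scale = max(0, 1 - 3.19/6.9306) = 0.5397
Step 3: prox(x) = [-3.3317, 1.5486, -0.7025]
||prox(x)|| = 3.7406
Step 4: Proximal objective.
0.5*||prox-x||^2 = 5.0881
lambda*||prox|| = 11.9325
Total = 17.0205


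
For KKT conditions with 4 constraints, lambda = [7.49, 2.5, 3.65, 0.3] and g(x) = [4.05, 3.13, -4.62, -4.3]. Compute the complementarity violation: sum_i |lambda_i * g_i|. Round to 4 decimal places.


KKT complementary slackness check:
lambda_1 * g_1 = 7.49 * 4.05 = 30.3345
lambda_2 * g_2 = 2.5 * 3.13 = 7.825
lambda_3 * g_3 = 3.65 * -4.62 = -16.863
lambda_4 * g_4 = 0.3 * -4.3 = -1.29
Total violation = 30.3345 + 7.825 + 16.863 + 1.29 = 56.3125


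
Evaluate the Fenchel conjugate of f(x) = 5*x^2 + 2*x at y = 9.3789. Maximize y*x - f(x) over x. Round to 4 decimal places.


f*(y) = sup_x {y*x - a*x^2 - b*x} = sup_x {(y-b)*x - a*x^2}
FOC: (y - b) - 2a*x = 0 => x* = (y - b)/(2a)
x* = (9.3789 - 2)/(2*5) = 0.7379
f*(9.3789) = (y-b)^2/(4a) = (9.3789 - 2)^2/(4*5)
= 54.4482/20 = 2.7224


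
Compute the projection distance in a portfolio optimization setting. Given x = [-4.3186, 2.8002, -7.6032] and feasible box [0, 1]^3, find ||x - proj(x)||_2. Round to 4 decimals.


Project each component onto [0, 1].
clip(-4.3186) = 0.0, clip(2.8002) = 1.0, clip(-7.6032) = 0.0
Projection = [0.0, 1.0, 0.0]
Squared diffs: [18.6503, 3.2407, 57.8087]
Distance = sqrt(79.6997) = 8.9275


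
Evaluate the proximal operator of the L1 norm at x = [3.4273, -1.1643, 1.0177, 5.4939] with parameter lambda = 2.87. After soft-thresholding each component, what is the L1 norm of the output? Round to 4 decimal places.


Soft-thresholding with lambda = 2.87:
prox(3.4273) = sign(3.4273)*max(|3.4273| - 2.87, 0) = 0.5573
prox(-1.1643) = sign(-1.1643)*max(|-1.1643| - 2.87, 0) = 0.0
prox(1.0177) = sign(1.0177)*max(|1.0177| - 2.87, 0) = 0.0
prox(5.4939) = sign(5.4939)*max(|5.4939| - 2.87, 0) = 2.6239
prox(x) = [0.5573, 0.0, 0.0, 2.6239]
||prox(x)||_1 = 0.5573 + 0.0 + 0.0 + 2.6239 = 3.1812


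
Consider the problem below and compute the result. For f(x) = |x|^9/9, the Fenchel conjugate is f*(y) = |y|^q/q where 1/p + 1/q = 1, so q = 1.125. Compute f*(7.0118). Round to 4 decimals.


The conjugate exponent q satisfies 1/p + 1/q = 1.
p = 9, so q = 9/(9 - 1) = 1.125
|y|^q = 7.0118^1.125 = 8.9445
f*(7.0118) = 8.9445 / 1.125 = 7.9507


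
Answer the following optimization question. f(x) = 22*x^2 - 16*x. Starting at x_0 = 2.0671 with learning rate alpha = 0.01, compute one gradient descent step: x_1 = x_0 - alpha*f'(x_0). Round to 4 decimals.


We compute the gradient at x_0 and apply the update.
f'(x) = 44*x - 16
f'(2.0671) = 44*2.0671 - 16 = 74.9524
x_1 = 2.0671 - 0.01*74.9524 = 1.3176


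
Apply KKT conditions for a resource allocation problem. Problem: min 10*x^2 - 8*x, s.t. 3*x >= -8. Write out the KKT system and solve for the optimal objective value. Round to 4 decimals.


Step 1: Try lambda = 0 (constraint inactive).
Stationarity: 2*10*x - 8 = 0
x* = 8/(2*10) = 0.4
Check constraint: 3*0.4 = 1.2 >= -8 -- satisfied.
Step 2: Compute optimal value.
f(x*) = 10*0.4^2 - 8*0.4 = -1.6


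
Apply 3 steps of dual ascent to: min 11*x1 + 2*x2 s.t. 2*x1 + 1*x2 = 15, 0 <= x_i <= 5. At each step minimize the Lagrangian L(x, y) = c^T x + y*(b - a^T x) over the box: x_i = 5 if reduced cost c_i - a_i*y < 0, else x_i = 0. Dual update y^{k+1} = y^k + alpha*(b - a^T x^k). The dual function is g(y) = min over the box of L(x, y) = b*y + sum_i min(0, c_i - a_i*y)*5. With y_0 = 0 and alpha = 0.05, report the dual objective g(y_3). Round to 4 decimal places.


Dual ascent for LP: min 11*x1 + 2*x2, 2*x1 + 1*x2 = 15, 0 <= x_i <= 5
Step 1: y^k = 0.0, reduced costs: (11.0, 2.0)
  x^k = (0.0, 0.0), subgradient = b - a^T x = 15.0
  y^{k+1} = 0.0 + 0.05*15.0 = 0.75
Step 2: y^k = 0.75, reduced costs: (9.5, 1.25)
  x^k = (0.0, 0.0), subgradient = b - a^T x = 15.0
  y^{k+1} = 0.75 + 0.05*15.0 = 1.5
Step 3: y^k = 1.5, reduced costs: (8.0, 0.5)
  x^k = (0.0, 0.0), subgradient = b - a^T x = 15.0
  y^{k+1} = 1.5 + 0.05*15.0 = 2.25
Dual objective at y_3 = 2.25: reduced costs (6.5, -0.25), box minimizer x = (0.0, 5.0)
g(y_3) = b*y + (c1 - a1*y)*x1 + (c2 - a2*y)*x2 = 15*2.25 + 6.5*0.0 + (-0.25)*5.0 = 33.75 + 0.0 - 1.25 = 32.5


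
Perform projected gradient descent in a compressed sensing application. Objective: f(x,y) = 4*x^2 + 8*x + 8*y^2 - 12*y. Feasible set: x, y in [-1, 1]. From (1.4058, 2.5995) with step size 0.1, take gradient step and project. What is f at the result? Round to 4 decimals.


Step 1: Compute gradient at (1.4058, 2.5995).
grad_x = 2*4*1.4058 + 8 = 19.2464
grad_y = 2*8*2.5995 - 12 = 29.592
Step 2: Gradient step.
x_raw = 1.4058 - 0.1*19.2464 = -0.5188
y_raw = 2.5995 - 0.1*29.592 = -0.3597
Step 3: Project onto [-1, 1].
x_proj = clip(-0.5188) = -0.5188
y_proj = clip(-0.3597) = -0.3597
Step 4: Evaluate f.
f(-0.5188, -0.3597) = 2.2775


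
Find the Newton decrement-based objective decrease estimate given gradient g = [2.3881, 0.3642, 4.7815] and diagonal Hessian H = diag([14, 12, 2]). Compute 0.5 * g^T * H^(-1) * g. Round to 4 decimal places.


Step 1: H is diagonal, so H^(-1) * g = [0.1706, 0.0304, 2.3908].
Step 2: g^T H^(-1) g = sum_i g_i^2 / H_ii
  = (2.3881)^2/14 + (0.3642)^2/12 + (4.7815)^2/2
  = 0.4074 + 0.0111 + 11.4314 = 11.8498
Step 3: Objective decrease = 0.5 * g^T H^(-1) g = 5.9249


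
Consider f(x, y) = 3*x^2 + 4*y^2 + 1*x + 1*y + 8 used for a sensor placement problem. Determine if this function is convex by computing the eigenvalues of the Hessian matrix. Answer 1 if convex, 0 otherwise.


The Hessian of f(x,y) = 3*x^2 + 4*y^2 + 1*x + 1*y + 8 is:
H = [[6, 0], [0, 8]]
Trace = 6 + 8 = 14
Determinant = 6*8 - (0)^2 = 48
Discriminant = (14)^2 - 4*48 = 4.0
Eigenvalues: lambda_1 = 6.0, lambda_2 = 8.0
The function is convex.

1


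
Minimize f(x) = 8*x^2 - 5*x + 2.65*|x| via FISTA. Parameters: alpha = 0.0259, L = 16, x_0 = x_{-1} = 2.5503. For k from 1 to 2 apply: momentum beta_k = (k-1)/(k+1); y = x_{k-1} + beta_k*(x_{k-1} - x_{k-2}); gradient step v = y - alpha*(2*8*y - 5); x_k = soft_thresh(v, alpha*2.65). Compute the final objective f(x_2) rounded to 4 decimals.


FISTA on f(x) = 8*x^2 - 5*x + 2.65*|x|
L = 16, alpha = 0.0259
Iteration 1: beta = 0.0, y = 2.5503 + 0.0*(2.5503 - 2.5503) = 2.5503
  grad(y) = 35.8048, v = y - alpha*grad = 1.623
  prox(v) = soft_thresh(1.623, 0.0686) = 1.5543
Iteration 2: beta = 0.3333, y = 1.5543 + 0.3333*(1.5543 - 2.5503) = 1.2223
  grad(y) = 14.5572, v = y - alpha*grad = 0.8453
  prox(v) = soft_thresh(0.8453, 0.0686) = 0.7767
f(x_2) = 8*0.7767^2 - 5*0.7767 + 2.65*|0.7767| = 3.0005


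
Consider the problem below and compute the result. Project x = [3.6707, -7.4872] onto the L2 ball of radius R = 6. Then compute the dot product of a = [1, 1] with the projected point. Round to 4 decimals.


Step 1: Compute ||x|| (intermediates to 6 decimals).
||x|| = sqrt(3.6707^2 + (-7.4872)^2) = 8.338597
Step 2: Project.
Since ||x|| > R, scale = R/||x|| = 6/8.338597 = 0.719546, proj(x) = scale * x
proj(x) = [2.641238, -5.387385]
Step 3: Dot product.
a^T * proj(x) = 1*2.641238 + 1*(-5.387385) = -2.7461


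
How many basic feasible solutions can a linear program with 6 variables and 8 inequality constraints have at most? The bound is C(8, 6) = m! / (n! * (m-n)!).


Each vertex corresponds to some choice of n active constraints out of m, so the number of vertices is at most C(m, n) = m! / (n!(m-n)!).
m = 8, n = 6
Numerator: 8 * 7 * 6 * 5 * 4 * 3
Denominator: 6! = 720
C(8, 6) = 28


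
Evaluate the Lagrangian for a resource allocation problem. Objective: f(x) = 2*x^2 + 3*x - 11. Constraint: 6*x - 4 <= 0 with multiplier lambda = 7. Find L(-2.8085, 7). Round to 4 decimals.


Step 1: Evaluate f(x).
f(-2.8085) = 2*(-2.8085)^2 + 3*(-2.8085) - 11 = -3.6502
Step 2: Evaluate g(x).
g(-2.8085) = 6*-2.8085 - 4 = -20.851
Step 3: Compute Lagrangian.
L = -3.6502 + 7*-20.851 = -149.6072


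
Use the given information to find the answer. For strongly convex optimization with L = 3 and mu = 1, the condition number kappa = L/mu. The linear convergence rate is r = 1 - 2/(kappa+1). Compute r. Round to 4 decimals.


Step 1: Compute the condition number.
kappa = L/mu = 3/1 = 3.0
Step 2: Compute the convergence rate.
r = 1 - 2/(kappa + 1) = 1 - 2*mu/(L + mu) = (L - mu)/(L + mu) = 2/4 = 0.5


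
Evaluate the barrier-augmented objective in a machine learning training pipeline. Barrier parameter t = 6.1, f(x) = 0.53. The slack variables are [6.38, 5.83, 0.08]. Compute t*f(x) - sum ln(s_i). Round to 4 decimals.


Step 1: Compute log-barrier.
ln values: [1.8532, 1.763, -2.5257]
phi = -(1.8532 + 1.763 - 2.5257) = -1.0905
Step 2: Compute augmented objective.
t*f(x) = 6.1*0.53 = 3.233
Total = 3.233 - 1.0905 = 2.1425


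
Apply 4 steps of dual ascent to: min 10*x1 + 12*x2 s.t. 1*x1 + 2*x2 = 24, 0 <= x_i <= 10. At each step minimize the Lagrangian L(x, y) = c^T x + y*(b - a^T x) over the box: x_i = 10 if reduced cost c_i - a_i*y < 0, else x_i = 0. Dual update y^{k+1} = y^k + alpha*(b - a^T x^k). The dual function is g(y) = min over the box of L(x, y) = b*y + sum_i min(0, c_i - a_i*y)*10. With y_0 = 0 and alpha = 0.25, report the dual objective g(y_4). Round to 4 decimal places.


Dual ascent for LP: min 10*x1 + 12*x2, 1*x1 + 2*x2 = 24, 0 <= x_i <= 10
Step 1: y^k = 0.0, reduced costs: (10.0, 12.0)
  x^k = (0.0, 0.0), subgradient = b - a^T x = 24.0
  y^{k+1} = 0.0 + 0.25*24.0 = 6.0
Step 2: y^k = 6.0, reduced costs: (4.0, 0.0)
  x^k = (0.0, 0.0), subgradient = b - a^T x = 24.0
  y^{k+1} = 6.0 + 0.25*24.0 = 12.0
Step 3: y^k = 12.0, reduced costs: (-2.0, -12.0)
  x^k = (10.0, 10.0), subgradient = b - a^T x = -6.0
  y^{k+1} = 12.0 + 0.25*-6.0 = 10.5
Step 4: y^k = 10.5, reduced costs: (-0.5, -9.0)
  x^k = (10.0, 10.0), subgradient = b - a^T x = -6.0
  y^{k+1} = 10.5 + 0.25*-6.0 = 9.0
Dual objective at y_4 = 9.0: reduced costs (1.0, -6.0), box minimizer x = (0.0, 10.0)
g(y_4) = b*y + (c1 - a1*y)*x1 + (c2 - a2*y)*x2 = 24*9.0 + 1.0*0.0 + (-6.0)*10.0 = 216.0 + 0.0 - 60.0 = 156.0


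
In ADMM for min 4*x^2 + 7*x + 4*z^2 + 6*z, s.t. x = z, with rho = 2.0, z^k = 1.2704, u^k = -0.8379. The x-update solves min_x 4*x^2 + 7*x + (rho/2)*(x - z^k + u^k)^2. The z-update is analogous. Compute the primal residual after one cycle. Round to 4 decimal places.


ADMM iteration with rho = 2.0, z^k = 1.2704, u^k = -0.8379
Step 1: x-update.
Minimize 4*x^2 + 7*x + (2.0/2)*(x - 1.2704 - 0.8379)^2
FOC: (2*4 + 2.0)*x = -7 + 2.0*(1.2704 + 0.8379)
x^{k+1} = -0.2783
Step 2: z-update.
Minimize 4*z^2 + 6*z + (2.0/2)*(-0.2783 - z - 0.8379)^2
FOC: (2*4 + 2.0)*z = -6 + 2.0*(-0.2783 - 0.8379)
z^{k+1} = -0.8232
Step 3: u-update.
u^{k+1} = -0.8379 - 0.2783 + 0.8232 = -0.293
Step 4: Primal residual = |-0.2783 + 0.8232| = 0.5449


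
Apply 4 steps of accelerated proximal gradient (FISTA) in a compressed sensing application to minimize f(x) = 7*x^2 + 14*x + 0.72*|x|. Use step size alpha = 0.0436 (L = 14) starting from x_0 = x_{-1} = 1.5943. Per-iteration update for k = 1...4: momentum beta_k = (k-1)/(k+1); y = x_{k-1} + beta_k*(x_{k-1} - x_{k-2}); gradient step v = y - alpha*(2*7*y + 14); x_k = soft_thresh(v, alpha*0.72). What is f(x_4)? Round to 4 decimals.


FISTA on f(x) = 7*x^2 + 14*x + 0.72*|x|
L = 14, alpha = 0.0436
Iteration 1: beta = 0.0, y = 1.5943 + 0.0*(1.5943 - 1.5943) = 1.5943
  grad(y) = 36.3202, v = y - alpha*grad = 0.0107
  prox(v) = soft_thresh(0.0107, 0.0314) = 0.0
Iteration 2: beta = 0.3333, y = 0.0 + 0.3333*(0.0 - 1.5943) = -0.5314
  grad(y) = 6.5599, v = y - alpha*grad = -0.8174
  prox(v) = soft_thresh(-0.8174, 0.0314) = -0.7861
Iteration 3: beta = 0.5, y = -0.7861 + 0.5*(-0.7861 - 0.0) = -1.1791
  grad(y) = -2.5071, v = y - alpha*grad = -1.0698
  prox(v) = soft_thresh(-1.0698, 0.0314) = -1.0384
Iteration 4: beta = 0.6, y = -1.0384 + 0.6*(-1.0384 + 0.7861) = -1.1898
  grad(y) = -2.6568, v = y - alpha*grad = -1.0739
  prox(v) = soft_thresh(-1.0739, 0.0314) = -1.0425
f(x_4) = 7*(-1.0425)^2 + 14*(-1.0425) + 0.72*|-1.0425| = -6.2367


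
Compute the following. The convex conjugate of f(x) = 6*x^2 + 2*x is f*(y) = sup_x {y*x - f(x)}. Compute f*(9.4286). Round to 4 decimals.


f*(y) = sup_x {y*x - a*x^2 - b*x} = sup_x {(y-b)*x - a*x^2}
FOC: (y - b) - 2a*x = 0 => x* = (y - b)/(2a)
x* = (9.4286 - 2)/(2*6) = 0.6191
f*(9.4286) = (y-b)^2/(4a) = (9.4286 - 2)^2/(4*6)
= 55.1841/24 = 2.2993


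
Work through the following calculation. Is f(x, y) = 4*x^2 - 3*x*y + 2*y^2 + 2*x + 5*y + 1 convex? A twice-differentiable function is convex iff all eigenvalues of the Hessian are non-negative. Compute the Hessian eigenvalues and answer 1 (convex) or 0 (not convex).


The Hessian of f(x,y) = 4*x^2 - 3*x*y + 2*y^2 + 2*x + 5*y + 1 is:
H = [[8, -3], [-3, 4]]
Trace = 8 + 4 = 12
Determinant = 8*4 - (-3)^2 = 23
Discriminant = (12)^2 - 4*23 = 52.0
Eigenvalues: lambda_1 = 2.3944, lambda_2 = 9.6056
The function is convex.

1


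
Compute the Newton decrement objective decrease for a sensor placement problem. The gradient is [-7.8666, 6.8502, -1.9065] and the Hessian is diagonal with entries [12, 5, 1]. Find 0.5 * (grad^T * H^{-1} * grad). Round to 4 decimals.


Step 1: H is diagonal, so H^(-1) * g = [-0.6556, 1.37, -1.9065].
Step 2: g^T H^(-1) g = sum_i g_i^2 / H_ii
  = (-7.8666)^2/12 + (6.8502)^2/5 + (-1.9065)^2/1
  = 5.1569 + 9.385 + 3.6347 = 18.1767
Step 3: Objective decrease = 0.5 * g^T H^(-1) g = 9.0884


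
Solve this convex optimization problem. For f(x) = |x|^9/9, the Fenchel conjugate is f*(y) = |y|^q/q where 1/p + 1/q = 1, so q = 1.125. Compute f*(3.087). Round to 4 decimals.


The conjugate exponent q satisfies 1/p + 1/q = 1.
p = 9, so q = 9/(9 - 1) = 1.125
|y|^q = 3.087^1.125 = 3.5541
f*(3.087) = 3.5541 / 1.125 = 3.1592


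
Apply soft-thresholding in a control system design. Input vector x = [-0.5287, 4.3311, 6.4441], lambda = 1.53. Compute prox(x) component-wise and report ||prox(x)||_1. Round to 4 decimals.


Soft-thresholding with lambda = 1.53:
prox(-0.5287) = sign(-0.5287)*max(|-0.5287| - 1.53, 0) = 0.0
prox(4.3311) = sign(4.3311)*max(|4.3311| - 1.53, 0) = 2.8011
prox(6.4441) = sign(6.4441)*max(|6.4441| - 1.53, 0) = 4.9141
prox(x) = [0.0, 2.8011, 4.9141]
||prox(x)||_1 = 0.0 + 2.8011 + 4.9141 = 7.7152


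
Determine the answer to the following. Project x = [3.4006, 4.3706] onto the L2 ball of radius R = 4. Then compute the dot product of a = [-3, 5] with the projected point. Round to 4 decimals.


Step 1: Compute ||x|| (intermediates to 6 decimals).
||x|| = sqrt(3.4006^2 + 4.3706^2) = 5.537709
Step 2: Project.
Since ||x|| > R, scale = R/||x|| = 4/5.537709 = 0.72232, proj(x) = scale * x
proj(x) = [2.456321, 3.156972]
Step 3: Dot product.
a^T * proj(x) = -3*2.456321 + 5*3.156972 = 8.4159


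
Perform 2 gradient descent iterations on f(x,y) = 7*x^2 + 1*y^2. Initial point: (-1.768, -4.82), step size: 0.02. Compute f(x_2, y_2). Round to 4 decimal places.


Gradient descent on f(x,y) = 7*x^2 + 1*y^2.
Starting point: (-1.768, -4.82), alpha = 0.02
Step 1: grad_x = 2*7*-1.768 = -24.752, grad_y = 2*1*-4.82 = -9.64
  x_1 = -1.768 - 0.02*-24.752 = -1.273
  y_1 = -4.82 - 0.02*-9.64 = -4.6272
Step 2: grad_x = 2*7*-1.273 = -17.8214, grad_y = 2*1*-4.6272 = -9.2544
  x_2 = -1.273 - 0.02*-17.8214 = -0.9165
  y_2 = -4.6272 - 0.02*-9.2544 = -4.4421
f(-0.9165, -4.4421) = 7*(-0.9165)^2 + 1*(-4.4421)^2 = 25.6126


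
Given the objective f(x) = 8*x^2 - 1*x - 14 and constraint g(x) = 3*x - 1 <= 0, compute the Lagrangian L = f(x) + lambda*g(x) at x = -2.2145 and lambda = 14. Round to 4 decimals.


Step 1: Evaluate f(x).
f(-2.2145) = 8*(-2.2145)^2 - 1*(-2.2145) - 14 = 27.4466
Step 2: Evaluate g(x).
g(-2.2145) = 3*-2.2145 - 1 = -7.6435
Step 3: Compute Lagrangian.
L = 27.4466 + 14*-7.6435 = -79.5624


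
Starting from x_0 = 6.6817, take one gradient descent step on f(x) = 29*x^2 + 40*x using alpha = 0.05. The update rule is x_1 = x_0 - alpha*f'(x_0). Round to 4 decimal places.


We compute the gradient at x_0 and apply the update.
f'(x) = 58*x + 40
f'(6.6817) = 58*6.6817 + 40 = 427.5386
x_1 = 6.6817 - 0.05*427.5386 = -14.6952


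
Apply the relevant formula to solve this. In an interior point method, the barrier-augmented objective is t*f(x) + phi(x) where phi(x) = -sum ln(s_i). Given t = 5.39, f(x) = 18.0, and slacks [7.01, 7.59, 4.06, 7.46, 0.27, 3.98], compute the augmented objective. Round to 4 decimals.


Step 1: Compute log-barrier.
ln values: [1.9473, 2.0268, 1.4012, 2.0096, -1.3093, 1.3813]
phi = -(1.9473 + 2.0268 + 1.4012 + 2.0096 - 1.3093 + 1.3813) = -7.4569
Step 2: Compute augmented objective.
t*f(x) = 5.39*18.0 = 97.02
Total = 97.02 - 7.4569 = 89.5631


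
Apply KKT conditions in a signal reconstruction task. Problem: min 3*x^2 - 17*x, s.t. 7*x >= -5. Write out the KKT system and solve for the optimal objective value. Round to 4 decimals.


Step 1: Try lambda = 0 (constraint inactive).
Stationarity: 2*3*x - 17 = 0
x* = 17/(2*3) = 17/6 = 2.8333 (rounded; the exact value 17/6 is used below)
Check constraint: 7*2.8333 = 19.8331 >= -5 -- satisfied.
Step 2: Compute optimal value.
f(x*) = 3*(17/6)^2 - 17*(17/6) = -24.0833


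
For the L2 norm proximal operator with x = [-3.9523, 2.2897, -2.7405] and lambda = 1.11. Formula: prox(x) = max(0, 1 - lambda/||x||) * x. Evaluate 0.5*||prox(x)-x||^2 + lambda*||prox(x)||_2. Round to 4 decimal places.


Step 1: Compute ||x||.
||x|| = 5.3267
Step 2: Compute scaling factor.
scale = max(0, 1 - 1.11/5.3267) = 0.7916
Step 3: prox(x) = [-3.1287, 1.8126, -2.1694]
||prox(x)|| = 4.2167
Step 4: Proximal objective.
0.5*||prox-x||^2 = 0.6161
lambda*||prox|| = 4.6805
Total = 5.2966


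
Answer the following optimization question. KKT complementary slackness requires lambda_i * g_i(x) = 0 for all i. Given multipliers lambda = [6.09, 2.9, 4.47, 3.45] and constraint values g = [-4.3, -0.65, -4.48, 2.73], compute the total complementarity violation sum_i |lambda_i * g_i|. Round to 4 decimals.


KKT complementary slackness check:
lambda_1 * g_1 = 6.09 * -4.3 = -26.187
lambda_2 * g_2 = 2.9 * -0.65 = -1.885
lambda_3 * g_3 = 4.47 * -4.48 = -20.0256
lambda_4 * g_4 = 3.45 * 2.73 = 9.4185
Total violation = 26.187 + 1.885 + 20.0256 + 9.4185 = 57.5161


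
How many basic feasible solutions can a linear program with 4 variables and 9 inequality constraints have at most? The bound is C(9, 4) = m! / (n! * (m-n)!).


Each vertex corresponds to some choice of n active constraints out of m, so the number of vertices is at most C(m, n) = m! / (n!(m-n)!).
m = 9, n = 4
Numerator: 9 * 8 * 7 * 6
Denominator: 4! = 24
C(9, 4) = 126


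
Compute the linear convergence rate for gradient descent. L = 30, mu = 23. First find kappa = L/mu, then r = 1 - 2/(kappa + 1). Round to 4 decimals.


Step 1: Compute the condition number.
kappa = L/mu = 30/23 = 1.3043
Step 2: Compute the convergence rate.
r = 1 - 2/(kappa + 1) = 1 - 2*mu/(L + mu) = (L - mu)/(L + mu) = 7/53 = 0.1321


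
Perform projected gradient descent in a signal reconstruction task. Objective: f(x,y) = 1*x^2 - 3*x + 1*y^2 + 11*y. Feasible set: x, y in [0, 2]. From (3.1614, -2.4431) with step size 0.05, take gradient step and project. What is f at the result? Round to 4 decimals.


Step 1: Compute gradient at (3.1614, -2.4431).
grad_x = 2*1*3.1614 - 3 = 3.3228
grad_y = 2*1*-2.4431 + 11 = 6.1138
Step 2: Gradient step.
x_raw = 3.1614 - 0.05*3.3228 = 2.9953
y_raw = -2.4431 - 0.05*6.1138 = -2.7488
Step 3: Project onto [0, 2].
x_proj = clip(2.9953) = 2.0
y_proj = clip(-2.7488) = 0.0
Step 4: Evaluate f.
f(2.0, 0.0) = -2.0


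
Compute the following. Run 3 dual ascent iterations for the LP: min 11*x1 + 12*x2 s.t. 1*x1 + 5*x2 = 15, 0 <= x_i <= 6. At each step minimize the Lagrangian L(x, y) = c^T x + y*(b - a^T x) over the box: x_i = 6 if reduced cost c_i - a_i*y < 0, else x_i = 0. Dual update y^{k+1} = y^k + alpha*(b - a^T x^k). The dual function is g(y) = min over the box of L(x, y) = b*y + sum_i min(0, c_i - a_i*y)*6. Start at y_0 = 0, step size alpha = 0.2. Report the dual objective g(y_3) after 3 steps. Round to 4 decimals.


Dual ascent for LP: min 11*x1 + 12*x2, 1*x1 + 5*x2 = 15, 0 <= x_i <= 6
Step 1: y^k = 0.0, reduced costs: (11.0, 12.0)
  x^k = (0.0, 0.0), subgradient = b - a^T x = 15.0
  y^{k+1} = 0.0 + 0.2*15.0 = 3.0
Step 2: y^k = 3.0, reduced costs: (8.0, -3.0)
  x^k = (0.0, 6.0), subgradient = b - a^T x = -15.0
  y^{k+1} = 3.0 + 0.2*-15.0 = 0.0
Step 3: y^k = 0.0, reduced costs: (11.0, 12.0)
  x^k = (0.0, 0.0), subgradient = b - a^T x = 15.0
  y^{k+1} = 0.0 + 0.2*15.0 = 3.0
Dual objective at y_3 = 3.0: reduced costs (8.0, -3.0), box minimizer x = (0.0, 6.0)
g(y_3) = b*y + (c1 - a1*y)*x1 + (c2 - a2*y)*x2 = 15*3.0 + 8.0*0.0 + (-3.0)*6.0 = 45.0 + 0.0 - 18.0 = 27.0


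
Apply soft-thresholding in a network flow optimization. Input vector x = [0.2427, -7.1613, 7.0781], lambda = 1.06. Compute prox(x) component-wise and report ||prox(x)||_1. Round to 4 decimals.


Soft-thresholding with lambda = 1.06:
prox(0.2427) = sign(0.2427)*max(|0.2427| - 1.06, 0) = 0.0
prox(-7.1613) = sign(-7.1613)*max(|-7.1613| - 1.06, 0) = -6.1013
prox(7.0781) = sign(7.0781)*max(|7.0781| - 1.06, 0) = 6.0181
prox(x) = [0.0, -6.1013, 6.0181]
||prox(x)||_1 = 0.0 + 6.1013 + 6.0181 = 12.1194


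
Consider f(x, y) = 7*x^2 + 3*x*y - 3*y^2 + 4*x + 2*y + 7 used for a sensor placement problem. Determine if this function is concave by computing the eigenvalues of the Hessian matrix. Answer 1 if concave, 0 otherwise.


The Hessian of f(x,y) = 7*x^2 + 3*x*y - 3*y^2 + 4*x + 2*y + 7 is:
H = [[14, 3], [3, -6]]
Trace = 14 - 6 = 8
Determinant = 14*-6 - (3)^2 = -93
Discriminant = (8)^2 - 4*-93 = 436.0
Eigenvalues: lambda_1 = -6.4403, lambda_2 = 14.4403
The function is not concave.

0


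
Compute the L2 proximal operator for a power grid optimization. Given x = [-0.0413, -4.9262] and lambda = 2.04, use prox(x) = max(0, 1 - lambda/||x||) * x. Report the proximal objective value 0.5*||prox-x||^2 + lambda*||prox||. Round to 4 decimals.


Step 1: Compute ||x||.
||x|| = 4.9264
Step 2: Compute scaling factor.
scale = max(0, 1 - 2.04/4.9264) = 0.5859
Step 3: prox(x) = [-0.0242, -2.8863]
||prox(x)|| = 2.8864
Step 4: Proximal objective.
0.5*||prox-x||^2 = 2.0808
lambda*||prox|| = 5.8883
Total = 7.969


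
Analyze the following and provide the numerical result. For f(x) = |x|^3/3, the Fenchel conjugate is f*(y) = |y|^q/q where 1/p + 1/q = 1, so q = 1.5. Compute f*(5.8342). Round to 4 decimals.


The conjugate exponent q satisfies 1/p + 1/q = 1.
p = 3, so q = 3/(3 - 1) = 1.5
|y|^q = 5.8342^1.5 = 14.092
f*(5.8342) = 14.092 / 1.5 = 9.3947


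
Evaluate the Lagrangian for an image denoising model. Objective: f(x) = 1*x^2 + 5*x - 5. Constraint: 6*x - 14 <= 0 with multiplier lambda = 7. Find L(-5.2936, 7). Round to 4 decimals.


Step 1: Evaluate f(x).
f(-5.2936) = 1*(-5.2936)^2 + 5*(-5.2936) - 5 = -3.4458
Step 2: Evaluate g(x).
g(-5.2936) = 6*-5.2936 - 14 = -45.7616
Step 3: Compute Lagrangian.
L = -3.4458 + 7*-45.7616 = -323.777


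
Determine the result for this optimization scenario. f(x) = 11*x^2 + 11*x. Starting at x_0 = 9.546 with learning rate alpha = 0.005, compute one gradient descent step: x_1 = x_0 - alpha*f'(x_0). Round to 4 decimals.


We compute the gradient at x_0 and apply the update.
f'(x) = 22*x + 11
f'(9.546) = 22*9.546 + 11 = 221.012
x_1 = 9.546 - 0.005*221.012 = 8.4409


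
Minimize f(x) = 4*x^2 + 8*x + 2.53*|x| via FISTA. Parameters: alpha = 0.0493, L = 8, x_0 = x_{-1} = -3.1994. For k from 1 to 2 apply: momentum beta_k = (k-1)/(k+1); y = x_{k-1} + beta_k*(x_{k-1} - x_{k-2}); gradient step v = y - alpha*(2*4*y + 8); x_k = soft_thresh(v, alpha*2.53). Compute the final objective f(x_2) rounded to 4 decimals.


FISTA on f(x) = 4*x^2 + 8*x + 2.53*|x|
L = 8, alpha = 0.0493
Iteration 1: beta = 0.0, y = -3.1994 + 0.0*(-3.1994 + 3.1994) = -3.1994
  grad(y) = -17.5952, v = y - alpha*grad = -2.332
  prox(v) = soft_thresh(-2.332, 0.1247) = -2.2072
Iteration 2: beta = 0.3333, y = -2.2072 + 0.3333*(-2.2072 + 3.1994) = -1.8765
  grad(y) = -7.012, v = y - alpha*grad = -1.5308
  prox(v) = soft_thresh(-1.5308, 0.1247) = -1.4061
f(x_2) = 4*(-1.4061)^2 + 8*(-1.4061) + 2.53*|-1.4061| = 0.217


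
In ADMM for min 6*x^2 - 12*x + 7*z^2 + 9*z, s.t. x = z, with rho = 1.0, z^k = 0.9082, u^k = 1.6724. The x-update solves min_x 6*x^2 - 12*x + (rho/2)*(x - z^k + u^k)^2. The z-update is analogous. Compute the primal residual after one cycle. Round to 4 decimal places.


ADMM iteration with rho = 1.0, z^k = 0.9082, u^k = 1.6724
Step 1: x-update.
Minimize 6*x^2 - 12*x + (1.0/2)*(x - 0.9082 + 1.6724)^2
FOC: (2*6 + 1.0)*x = 12 + 1.0*(0.9082 - 1.6724)
x^{k+1} = 0.8643
Step 2: z-update.
Minimize 7*z^2 + 9*z + (1.0/2)*(0.8643 - z + 1.6724)^2
FOC: (2*7 + 1.0)*z = -9 + 1.0*(0.8643 + 1.6724)
z^{k+1} = -0.4309
Step 3: u-update.
u^{k+1} = 1.6724 + 0.8643 + 0.4309 = 2.9676
Step 4: Primal residual = |0.8643 + 0.4309| = 1.2952


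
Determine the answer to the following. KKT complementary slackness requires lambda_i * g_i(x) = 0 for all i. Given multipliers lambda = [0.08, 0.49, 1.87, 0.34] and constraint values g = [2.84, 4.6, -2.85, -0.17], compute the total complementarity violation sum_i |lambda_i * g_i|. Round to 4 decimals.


KKT complementary slackness check:
lambda_1 * g_1 = 0.08 * 2.84 = 0.2272
lambda_2 * g_2 = 0.49 * 4.6 = 2.254
lambda_3 * g_3 = 1.87 * -2.85 = -5.3295
lambda_4 * g_4 = 0.34 * -0.17 = -0.0578
Total violation = 0.2272 + 2.254 + 5.3295 + 0.0578 = 7.8685


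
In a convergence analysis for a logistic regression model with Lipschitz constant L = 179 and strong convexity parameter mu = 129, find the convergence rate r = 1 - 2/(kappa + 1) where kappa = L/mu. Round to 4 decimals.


Step 1: Compute the condition number.
kappa = L/mu = 179/129 = 1.3876
Step 2: Compute the convergence rate.
r = 1 - 2/(kappa + 1) = 1 - 2*mu/(L + mu) = (L - mu)/(L + mu) = 50/308 = 0.1623


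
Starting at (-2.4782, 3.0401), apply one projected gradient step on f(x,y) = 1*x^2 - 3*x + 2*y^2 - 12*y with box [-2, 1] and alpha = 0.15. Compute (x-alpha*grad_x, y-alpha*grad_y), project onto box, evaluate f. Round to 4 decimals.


Step 1: Compute gradient at (-2.4782, 3.0401).
grad_x = 2*1*-2.4782 - 3 = -7.9564
grad_y = 2*2*3.0401 - 12 = 0.1604
Step 2: Gradient step.
x_raw = -2.4782 - 0.15*-7.9564 = -1.2847
y_raw = 3.0401 - 0.15*0.1604 = 3.016
Step 3: Project onto [-2, 1].
x_proj = clip(-1.2847) = -1.2847
y_proj = clip(3.016) = 1.0
Step 4: Evaluate f.
f(-1.2847, 1.0) = -4.4952


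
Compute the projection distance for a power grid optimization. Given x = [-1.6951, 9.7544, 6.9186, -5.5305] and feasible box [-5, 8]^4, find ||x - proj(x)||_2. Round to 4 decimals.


Project each component onto [-5, 8].
clip(-1.6951) = -1.6951, clip(9.7544) = 8.0, clip(6.9186) = 6.9186, clip(-5.5305) = -5.0
Projection = [-1.6951, 8.0, 6.9186, -5.0]
Squared diffs: [0.0, 3.0779, 0.0, 0.2814]
Distance = sqrt(3.3593) = 1.8329


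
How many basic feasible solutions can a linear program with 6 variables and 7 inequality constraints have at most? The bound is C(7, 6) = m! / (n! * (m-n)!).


Each vertex corresponds to some choice of n active constraints out of m, so the number of vertices is at most C(m, n) = m! / (n!(m-n)!).
m = 7, n = 6
Numerator: 7 * 6 * 5 * 4 * 3 * 2
Denominator: 6! = 720
C(7, 6) = 7


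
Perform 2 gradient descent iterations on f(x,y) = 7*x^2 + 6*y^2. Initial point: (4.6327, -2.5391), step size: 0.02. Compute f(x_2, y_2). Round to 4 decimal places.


Gradient descent on f(x,y) = 7*x^2 + 6*y^2.
Starting point: (4.6327, -2.5391), alpha = 0.02
Step 1: grad_x = 2*7*4.6327 = 64.8578, grad_y = 2*6*-2.5391 = -30.4692
  x_1 = 4.6327 - 0.02*64.8578 = 3.3355
  y_1 = -2.5391 - 0.02*-30.4692 = -1.9297
Step 2: grad_x = 2*7*3.3355 = 46.6976, grad_y = 2*6*-1.9297 = -23.1566
  x_2 = 3.3355 - 0.02*46.6976 = 2.4016
  y_2 = -1.9297 - 0.02*-23.1566 = -1.4666
f(2.4016, -1.4666) = 7*2.4016^2 + 6*(-1.4666)^2 = 53.2787


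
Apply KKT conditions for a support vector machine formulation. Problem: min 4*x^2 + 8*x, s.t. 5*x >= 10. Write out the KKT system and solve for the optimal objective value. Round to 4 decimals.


Step 1: Try lambda = 0 (constraint inactive).
x_unc = -8/(2*4) = -1.0
Check: 5*-1.0 = -5.0 < 10 -- violated!
Step 2: Constraint must be active: 5*x = 10
x* = 10/5 = 2.0
lambda = (2*4*2.0 + 8)/5 = 4.8
Step 3: Compute optimal value.
f(x*) = 4*2.0^2 + 8*2.0 = 32.0


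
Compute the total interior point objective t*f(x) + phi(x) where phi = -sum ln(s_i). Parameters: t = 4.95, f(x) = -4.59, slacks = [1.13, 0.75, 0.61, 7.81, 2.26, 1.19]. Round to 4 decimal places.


Step 1: Compute log-barrier.
ln values: [0.1222, -0.2877, -0.4943, 2.0554, 0.8154, 0.174]
phi = -(0.1222 - 0.2877 - 0.4943 + 2.0554 + 0.8154 + 0.174) = -2.385
Step 2: Compute augmented objective.
t*f(x) = 4.95*-4.59 = -22.7205
Total = -22.7205 - 2.385 = -25.1055


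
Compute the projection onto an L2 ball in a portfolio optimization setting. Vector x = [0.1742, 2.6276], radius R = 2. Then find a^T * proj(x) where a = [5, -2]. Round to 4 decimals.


Step 1: Compute ||x|| (intermediates to 6 decimals).
||x|| = sqrt(0.1742^2 + 2.6276^2) = 2.633368
Step 2: Project.
Since ||x|| > R, scale = R/||x|| = 2/2.633368 = 0.759484, proj(x) = scale * x
proj(x) = [0.132302, 1.99562]
Step 3: Dot product.
a^T * proj(x) = 5*0.132302 - 2*1.99562 = -3.3297


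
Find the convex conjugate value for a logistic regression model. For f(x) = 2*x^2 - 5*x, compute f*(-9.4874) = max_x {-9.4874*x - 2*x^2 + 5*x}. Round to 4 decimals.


f*(y) = sup_x {y*x - a*x^2 - b*x} = sup_x {(y-b)*x - a*x^2}
FOC: (y - b) - 2a*x = 0 => x* = (y - b)/(2a)
x* = (-9.4874 + 5)/(2*2) = -1.1219
f*(-9.4874) = (y-b)^2/(4a) = (-9.4874 + 5)^2/(4*2)
= 20.1368/8 = 2.5171


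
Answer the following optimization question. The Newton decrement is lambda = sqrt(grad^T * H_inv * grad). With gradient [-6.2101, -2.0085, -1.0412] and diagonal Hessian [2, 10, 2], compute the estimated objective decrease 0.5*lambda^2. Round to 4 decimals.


Step 1: H is diagonal, so H^(-1) * g = [-3.1051, -0.2009, -0.5206].
Step 2: g^T H^(-1) g = sum_i g_i^2 / H_ii
  = (-6.2101)^2/2 + (-2.0085)^2/10 + (-1.0412)^2/2
  = 19.2827 + 0.4034 + 0.542 = 20.2281
Step 3: Objective decrease = 0.5 * g^T H^(-1) g = 10.1141


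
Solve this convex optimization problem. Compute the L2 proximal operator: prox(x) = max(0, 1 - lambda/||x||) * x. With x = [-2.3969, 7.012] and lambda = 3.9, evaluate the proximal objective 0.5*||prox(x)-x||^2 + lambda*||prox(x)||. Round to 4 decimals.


Step 1: Compute ||x||.
||x|| = 7.4103
Step 2: Compute scaling factor.
scale = max(0, 1 - 3.9/7.4103) = 0.4737
Step 3: prox(x) = [-1.1354, 3.3216]
||prox(x)|| = 3.5103
Step 4: Proximal objective.
0.5*||prox-x||^2 = 7.605
lambda*||prox|| = 13.6902
Total = 21.2954


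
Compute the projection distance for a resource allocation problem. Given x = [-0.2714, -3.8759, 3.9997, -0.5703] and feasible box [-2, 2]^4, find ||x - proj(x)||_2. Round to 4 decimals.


Project each component onto [-2, 2].
clip(-0.2714) = -0.2714, clip(-3.8759) = -2.0, clip(3.9997) = 2.0, clip(-0.5703) = -0.5703
Projection = [-0.2714, -2.0, 2.0, -0.5703]
Squared diffs: [0.0, 3.519, 3.9988, 0.0]
Distance = sqrt(7.5178) = 2.7419


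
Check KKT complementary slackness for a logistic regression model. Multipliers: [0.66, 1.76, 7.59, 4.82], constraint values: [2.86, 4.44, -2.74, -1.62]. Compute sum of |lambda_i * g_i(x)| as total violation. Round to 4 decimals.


KKT complementary slackness check:
lambda_1 * g_1 = 0.66 * 2.86 = 1.8876
lambda_2 * g_2 = 1.76 * 4.44 = 7.8144
lambda_3 * g_3 = 7.59 * -2.74 = -20.7966
lambda_4 * g_4 = 4.82 * -1.62 = -7.8084
Total violation = 1.8876 + 7.8144 + 20.7966 + 7.8084 = 38.307


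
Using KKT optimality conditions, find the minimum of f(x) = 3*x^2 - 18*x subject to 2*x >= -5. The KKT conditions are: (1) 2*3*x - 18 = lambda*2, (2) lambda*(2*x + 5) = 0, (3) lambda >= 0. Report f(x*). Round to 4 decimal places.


Step 1: Try lambda = 0 (constraint inactive).
Stationarity: 2*3*x - 18 = 0
x* = 18/(2*3) = 3.0
Check constraint: 2*3.0 = 6.0 >= -5 -- satisfied.
Step 2: Compute optimal value.
f(x*) = 3*3.0^2 - 18*3.0 = -27.0


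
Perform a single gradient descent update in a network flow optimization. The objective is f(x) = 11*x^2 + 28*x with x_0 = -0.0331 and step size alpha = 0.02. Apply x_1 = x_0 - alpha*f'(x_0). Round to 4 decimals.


We compute the gradient at x_0 and apply the update.
f'(x) = 22*x + 28
f'(-0.0331) = 22*-0.0331 + 28 = 27.2718
x_1 = -0.0331 - 0.02*27.2718 = -0.5785


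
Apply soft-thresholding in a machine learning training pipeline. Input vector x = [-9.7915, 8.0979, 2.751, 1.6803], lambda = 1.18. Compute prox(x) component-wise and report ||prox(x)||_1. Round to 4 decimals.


Soft-thresholding with lambda = 1.18:
prox(-9.7915) = sign(-9.7915)*max(|-9.7915| - 1.18, 0) = -8.6115
prox(8.0979) = sign(8.0979)*max(|8.0979| - 1.18, 0) = 6.9179
prox(2.751) = sign(2.751)*max(|2.751| - 1.18, 0) = 1.571
prox(1.6803) = sign(1.6803)*max(|1.6803| - 1.18, 0) = 0.5003
prox(x) = [-8.6115, 6.9179, 1.571, 0.5003]
||prox(x)||_1 = 8.6115 + 6.9179 + 1.571 + 0.5003 = 17.6007


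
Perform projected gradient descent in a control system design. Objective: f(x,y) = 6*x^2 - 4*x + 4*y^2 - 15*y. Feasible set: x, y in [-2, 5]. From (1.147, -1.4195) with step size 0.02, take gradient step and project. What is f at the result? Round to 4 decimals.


Step 1: Compute gradient at (1.147, -1.4195).
grad_x = 2*6*1.147 - 4 = 9.764
grad_y = 2*4*-1.4195 - 15 = -26.356
Step 2: Gradient step.
x_raw = 1.147 - 0.02*9.764 = 0.9517
y_raw = -1.4195 - 0.02*-26.356 = -0.8924
Step 3: Project onto [-2, 5].
x_proj = clip(0.9517) = 0.9517
y_proj = clip(-0.8924) = -0.8924
Step 4: Evaluate f.
f(0.9517, -0.8924) = 18.1988


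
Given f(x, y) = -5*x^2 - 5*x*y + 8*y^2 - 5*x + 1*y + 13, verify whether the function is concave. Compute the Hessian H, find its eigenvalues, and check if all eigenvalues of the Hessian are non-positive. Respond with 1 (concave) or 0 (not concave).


The Hessian of f(x,y) = -5*x^2 - 5*x*y + 8*y^2 - 5*x + 1*y + 13 is:
H = [[-10, -5], [-5, 16]]
Trace = -10 + 16 = 6
Determinant = -10*16 - (-5)^2 = -185
Discriminant = (6)^2 - 4*-185 = 776.0
Eigenvalues: lambda_1 = -10.9284, lambda_2 = 16.9284
The function is not concave.

0


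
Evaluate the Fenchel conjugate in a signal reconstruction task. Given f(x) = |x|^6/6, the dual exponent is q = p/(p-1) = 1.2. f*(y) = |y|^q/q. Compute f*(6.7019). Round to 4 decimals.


The conjugate exponent q satisfies 1/p + 1/q = 1.
p = 6, so q = 6/(6 - 1) = 1.2
|y|^q = 6.7019^1.2 = 9.8048
f*(6.7019) = 9.8048 / 1.2 = 8.1706


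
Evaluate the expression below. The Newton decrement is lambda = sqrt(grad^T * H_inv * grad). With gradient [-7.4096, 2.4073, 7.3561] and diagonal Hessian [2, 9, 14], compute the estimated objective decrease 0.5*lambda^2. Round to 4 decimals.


Step 1: H is diagonal, so H^(-1) * g = [-3.7048, 0.2675, 0.5254].
Step 2: g^T H^(-1) g = sum_i g_i^2 / H_ii
  = (-7.4096)^2/2 + (2.4073)^2/9 + (7.3561)^2/14
  = 27.4511 + 0.6439 + 3.8652 = 31.9601
Step 3: Objective decrease = 0.5 * g^T H^(-1) g = 15.9801


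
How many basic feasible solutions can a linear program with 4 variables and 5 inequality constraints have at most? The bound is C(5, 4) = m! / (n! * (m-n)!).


Each vertex corresponds to some choice of n active constraints out of m, so the number of vertices is at most C(m, n) = m! / (n!(m-n)!).
m = 5, n = 4
Numerator: 5 * 4 * 3 * 2
Denominator: 4! = 24
C(5, 4) = 5


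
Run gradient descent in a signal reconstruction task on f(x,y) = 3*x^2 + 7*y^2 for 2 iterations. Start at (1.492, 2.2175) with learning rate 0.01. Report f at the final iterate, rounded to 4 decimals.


Gradient descent on f(x,y) = 3*x^2 + 7*y^2.
Starting point: (1.492, 2.2175), alpha = 0.01
Step 1: grad_x = 2*3*1.492 = 8.952, grad_y = 2*7*2.2175 = 31.045
  x_1 = 1.492 - 0.01*8.952 = 1.4025
  y_1 = 2.2175 - 0.01*31.045 = 1.9071
Step 2: grad_x = 2*3*1.4025 = 8.4149, grad_y = 2*7*1.9071 = 26.6987
  x_2 = 1.4025 - 0.01*8.4149 = 1.3183
  y_2 = 1.9071 - 0.01*26.6987 = 1.6401
f(1.3183, 1.6401) = 3*1.3183^2 + 7*1.6401^2 = 24.0426


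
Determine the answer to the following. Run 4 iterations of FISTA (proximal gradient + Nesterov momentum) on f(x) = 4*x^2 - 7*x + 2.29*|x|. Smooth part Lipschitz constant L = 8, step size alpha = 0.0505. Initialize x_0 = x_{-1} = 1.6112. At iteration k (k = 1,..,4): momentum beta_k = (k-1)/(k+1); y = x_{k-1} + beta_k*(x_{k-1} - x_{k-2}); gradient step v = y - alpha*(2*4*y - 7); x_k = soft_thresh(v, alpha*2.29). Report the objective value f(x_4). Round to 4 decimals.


FISTA on f(x) = 4*x^2 - 7*x + 2.29*|x|
L = 8, alpha = 0.0505
Iteration 1: beta = 0.0, y = 1.6112 + 0.0*(1.6112 - 1.6112) = 1.6112
  grad(y) = 5.8896, v = y - alpha*grad = 1.3138
  prox(v) = soft_thresh(1.3138, 0.1156) = 1.1981
Iteration 2: beta = 0.3333, y = 1.1981 + 0.3333*(1.1981 - 1.6112) = 1.0604
  grad(y) = 1.4835, v = y - alpha*grad = 0.9855
  prox(v) = soft_thresh(0.9855, 0.1156) = 0.8699
Iteration 3: beta = 0.5, y = 0.8699 + 0.5*(0.8699 - 1.1981) = 0.7058
  grad(y) = -1.354, v = y - alpha*grad = 0.7741
  prox(v) = soft_thresh(0.7741, 0.1156) = 0.6585
Iteration 4: beta = 0.6, y = 0.6585 + 0.6*(0.6585 - 0.8699) = 0.5316
  grad(y) = -2.7468, v = y - alpha*grad = 0.6704
  prox(v) = soft_thresh(0.6704, 0.1156) = 0.5547
f(x_4) = 4*0.5547^2 - 7*0.5547 + 2.29*|0.5547| = -1.3819


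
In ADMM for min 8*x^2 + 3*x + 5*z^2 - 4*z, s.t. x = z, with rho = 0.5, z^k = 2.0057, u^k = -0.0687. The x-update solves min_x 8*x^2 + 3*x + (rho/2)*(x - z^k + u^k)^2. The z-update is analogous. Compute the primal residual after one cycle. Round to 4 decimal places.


ADMM iteration with rho = 0.5, z^k = 2.0057, u^k = -0.0687
Step 1: x-update.
Minimize 8*x^2 + 3*x + (0.5/2)*(x - 2.0057 - 0.0687)^2
FOC: (2*8 + 0.5)*x = -3 + 0.5*(2.0057 + 0.0687)
x^{k+1} = -0.119
Step 2: z-update.
Minimize 5*z^2 - 4*z + (0.5/2)*(-0.119 - z - 0.0687)^2
FOC: (2*5 + 0.5)*z = 4 + 0.5*(-0.119 - 0.0687)
z^{k+1} = 0.372
Step 3: u-update.
u^{k+1} = -0.0687 - 0.119 - 0.372 = -0.5597
Step 4: Primal residual = |-0.119 - 0.372| = 0.491


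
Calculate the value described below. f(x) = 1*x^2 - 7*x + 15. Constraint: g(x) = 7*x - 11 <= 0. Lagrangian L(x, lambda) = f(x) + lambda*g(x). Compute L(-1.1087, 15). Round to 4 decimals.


Step 1: Evaluate f(x).
f(-1.1087) = 1*(-1.1087)^2 - 7*(-1.1087) + 15 = 23.9901
Step 2: Evaluate g(x).
g(-1.1087) = 7*-1.1087 - 11 = -18.7609
Step 3: Compute Lagrangian.
L = 23.9901 + 15*-18.7609 = -257.4234


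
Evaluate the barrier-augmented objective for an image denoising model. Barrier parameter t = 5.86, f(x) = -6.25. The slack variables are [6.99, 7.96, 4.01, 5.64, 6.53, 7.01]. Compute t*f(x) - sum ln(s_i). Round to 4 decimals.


Step 1: Compute log-barrier.
ln values: [1.9445, 2.0744, 1.3888, 1.7299, 1.8764, 1.9473]
phi = -(1.9445 + 2.0744 + 1.3888 + 1.7299 + 1.8764 + 1.9473) = -10.9613
Step 2: Compute augmented objective.
t*f(x) = 5.86*-6.25 = -36.625
Total = -36.625 - 10.9613 = -47.5863
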